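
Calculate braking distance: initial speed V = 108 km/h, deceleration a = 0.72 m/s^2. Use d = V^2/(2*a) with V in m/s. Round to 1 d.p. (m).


Convert speed: V = 108 / 3.6 = 30.0 m/s
V^2 = 900.0
d = 900.0 / (2 * 0.72)
d = 900.0 / 1.44
d = 625.0 m

625.0


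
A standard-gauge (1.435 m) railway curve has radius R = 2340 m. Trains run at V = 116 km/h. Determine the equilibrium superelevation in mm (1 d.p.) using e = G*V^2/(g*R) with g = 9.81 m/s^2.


Convert speed: V = 116 / 3.6 = 32.2222 m/s
Apply formula: e = 1.435 * 32.2222^2 / (9.81 * 2340)
e = 1.435 * 1038.2716 / 22955.4
e = 0.064905 m = 64.9 mm

64.9


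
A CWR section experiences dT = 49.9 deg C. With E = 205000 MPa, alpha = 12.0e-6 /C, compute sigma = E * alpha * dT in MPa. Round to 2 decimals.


sigma = E * alpha * dT
sigma = 205000 * 12.0e-6 * 49.9
sigma = 2.46 * 49.9
sigma = 122.75 MPa

122.75


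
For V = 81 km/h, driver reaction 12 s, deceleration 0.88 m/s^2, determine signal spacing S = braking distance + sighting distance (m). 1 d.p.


V = 81 / 3.6 = 22.5 m/s
Braking distance = 22.5^2 / (2*0.88) = 287.642 m
Sighting distance = 22.5 * 12 = 270.0 m
S = 287.642 + 270.0 = 557.6 m

557.6


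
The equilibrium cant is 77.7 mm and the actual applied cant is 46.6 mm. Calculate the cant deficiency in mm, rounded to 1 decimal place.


Cant deficiency = equilibrium cant - actual cant
CD = 77.7 - 46.6
CD = 31.1 mm

31.1


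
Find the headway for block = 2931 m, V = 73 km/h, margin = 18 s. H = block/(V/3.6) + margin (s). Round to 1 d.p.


V = 73 / 3.6 = 20.2778 m/s
Block traversal time = 2931 / 20.2778 = 144.5425 s
Headway = 144.5425 + 18
Headway = 162.5 s

162.5


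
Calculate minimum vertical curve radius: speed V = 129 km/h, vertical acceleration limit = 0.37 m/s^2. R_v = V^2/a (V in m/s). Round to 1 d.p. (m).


Convert speed: V = 129 / 3.6 = 35.8333 m/s
V^2 = 1284.0278 m^2/s^2
R_v = 1284.0278 / 0.37
R_v = 3470.3 m

3470.3


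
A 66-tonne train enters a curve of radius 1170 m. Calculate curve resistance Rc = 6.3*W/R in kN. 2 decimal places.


Rc = 6.3 * W / R
Rc = 6.3 * 66 / 1170
Rc = 415.8 / 1170
Rc = 0.36 kN

0.36


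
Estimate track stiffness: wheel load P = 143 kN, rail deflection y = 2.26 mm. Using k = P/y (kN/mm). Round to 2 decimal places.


Track stiffness k = P / y
k = 143 / 2.26
k = 63.27 kN/mm

63.27


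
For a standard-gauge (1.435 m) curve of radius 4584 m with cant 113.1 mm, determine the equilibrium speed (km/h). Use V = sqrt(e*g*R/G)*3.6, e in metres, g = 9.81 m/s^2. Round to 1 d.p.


Convert cant: e = 113.1 mm = 0.1131 m
V_ms = sqrt(0.1131 * 9.81 * 4584 / 1.435)
V_ms = sqrt(3544.249773) = 59.5336 m/s
V = 59.5336 * 3.6 = 214.3 km/h

214.3


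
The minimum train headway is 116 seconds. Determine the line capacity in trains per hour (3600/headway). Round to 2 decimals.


Capacity = 3600 / headway
Capacity = 3600 / 116
Capacity = 31.03 trains/hour

31.03


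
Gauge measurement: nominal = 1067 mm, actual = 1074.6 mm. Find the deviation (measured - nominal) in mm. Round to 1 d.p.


Deviation = measured - nominal
Deviation = 1074.6 - 1067
Deviation = 7.6 mm

7.6


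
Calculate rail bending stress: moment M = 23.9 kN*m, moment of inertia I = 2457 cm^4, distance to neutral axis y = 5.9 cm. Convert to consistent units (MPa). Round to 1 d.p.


Convert units:
M = 23.9 kN*m = 23900000 N*mm
y = 5.9 cm = 59 mm
I = 2457 cm^4 = 24570000 mm^4
sigma = 23900000 * 59 / 24570000
sigma = 57.4 MPa

57.4


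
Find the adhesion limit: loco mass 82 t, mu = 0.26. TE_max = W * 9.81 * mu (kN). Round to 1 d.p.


TE_max = W * g * mu
TE_max = 82 * 9.81 * 0.26
TE_max = 804.42 * 0.26
TE_max = 209.1 kN

209.1


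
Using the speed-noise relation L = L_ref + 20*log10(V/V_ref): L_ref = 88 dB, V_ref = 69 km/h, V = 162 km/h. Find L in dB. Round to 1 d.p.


V/V_ref = 162 / 69 = 2.347826
log10(2.347826) = 0.370666
20 * 0.370666 = 7.4133
L = 88 + 7.4133 = 95.4 dB

95.4


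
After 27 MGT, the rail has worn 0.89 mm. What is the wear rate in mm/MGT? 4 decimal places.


Wear rate = total wear / cumulative tonnage
Rate = 0.89 / 27
Rate = 0.0330 mm/MGT

0.0330


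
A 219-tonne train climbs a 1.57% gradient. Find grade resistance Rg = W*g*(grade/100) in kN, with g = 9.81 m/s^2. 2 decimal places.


Rg = W * 9.81 * grade / 100
Rg = 219 * 9.81 * 1.57 / 100
Rg = 2148.39 * 0.0157
Rg = 33.73 kN

33.73


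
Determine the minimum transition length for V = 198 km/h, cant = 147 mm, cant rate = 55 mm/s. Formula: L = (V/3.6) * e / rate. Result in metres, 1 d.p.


Convert speed: V = 198 / 3.6 = 55.0 m/s
L = 55.0 * 147 / 55
L = 8085.0 / 55
L = 147.0 m

147.0


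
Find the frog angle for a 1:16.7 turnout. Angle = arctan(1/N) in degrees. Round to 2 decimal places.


1/N = 1/16.7 = 0.05988
angle = arctan(0.05988) = 0.059809 rad
angle = 0.059809 * 180/pi = 3.43 degrees

3.43


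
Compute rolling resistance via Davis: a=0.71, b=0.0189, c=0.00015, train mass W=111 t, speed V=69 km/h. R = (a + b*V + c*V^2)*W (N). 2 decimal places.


b*V = 0.0189 * 69 = 1.3041
c*V^2 = 0.00015 * 4761 = 0.71415
R_per_t = 0.71 + 1.3041 + 0.71415 = 2.72825 N/t
R_total = 2.72825 * 111 = 302.84 N

302.84


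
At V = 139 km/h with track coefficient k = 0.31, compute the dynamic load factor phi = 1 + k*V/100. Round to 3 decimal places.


phi = 1 + k * V / 100
phi = 1 + 0.31 * 139 / 100
phi = 1 + 0.4309
phi = 1.431

1.431


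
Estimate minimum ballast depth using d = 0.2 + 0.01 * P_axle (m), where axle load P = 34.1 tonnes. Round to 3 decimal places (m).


d = 0.2 + 0.01 * 34.1
d = 0.2 + 0.341
d = 0.541 m

0.541


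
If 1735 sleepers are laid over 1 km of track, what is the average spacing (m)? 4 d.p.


Spacing = 1000 m / number of sleepers
Spacing = 1000 / 1735
Spacing = 0.5764 m

0.5764


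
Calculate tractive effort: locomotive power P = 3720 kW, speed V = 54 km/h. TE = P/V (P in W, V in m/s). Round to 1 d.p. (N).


Convert: P = 3720 kW = 3720000 W
V = 54 / 3.6 = 15.0 m/s
TE = 3720000 / 15.0
TE = 248000.0 N

248000.0


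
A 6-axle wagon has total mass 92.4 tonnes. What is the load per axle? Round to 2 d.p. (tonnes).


Load per axle = total weight / number of axles
Load = 92.4 / 6
Load = 15.40 tonnes

15.40


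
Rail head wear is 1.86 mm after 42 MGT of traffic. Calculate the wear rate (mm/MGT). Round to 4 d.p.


Wear rate = total wear / cumulative tonnage
Rate = 1.86 / 42
Rate = 0.0443 mm/MGT

0.0443


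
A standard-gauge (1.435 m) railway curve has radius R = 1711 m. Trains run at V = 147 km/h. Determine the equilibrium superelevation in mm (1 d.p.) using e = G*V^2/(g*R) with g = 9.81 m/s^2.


Convert speed: V = 147 / 3.6 = 40.8333 m/s
Apply formula: e = 1.435 * 40.8333^2 / (9.81 * 1711)
e = 1.435 * 1667.3611 / 16784.91
e = 0.142548 m = 142.5 mm

142.5


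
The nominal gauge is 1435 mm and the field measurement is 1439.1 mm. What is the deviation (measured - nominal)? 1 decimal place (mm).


Deviation = measured - nominal
Deviation = 1439.1 - 1435
Deviation = 4.1 mm

4.1


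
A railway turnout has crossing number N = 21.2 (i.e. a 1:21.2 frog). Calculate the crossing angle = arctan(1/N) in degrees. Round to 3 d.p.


1/N = 1/21.2 = 0.04717
angle = arctan(0.04717) = 0.047135 rad
angle = 0.047135 * 180/pi = 2.701 degrees

2.701


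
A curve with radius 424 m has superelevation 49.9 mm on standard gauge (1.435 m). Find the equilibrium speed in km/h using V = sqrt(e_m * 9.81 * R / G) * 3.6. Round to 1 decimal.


Convert cant: e = 49.9 mm = 0.0499 m
V_ms = sqrt(0.0499 * 9.81 * 424 / 1.435)
V_ms = sqrt(144.638367) = 12.0266 m/s
V = 12.0266 * 3.6 = 43.3 km/h

43.3


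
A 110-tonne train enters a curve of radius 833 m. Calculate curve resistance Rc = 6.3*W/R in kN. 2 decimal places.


Rc = 6.3 * W / R
Rc = 6.3 * 110 / 833
Rc = 693.0 / 833
Rc = 0.83 kN

0.83


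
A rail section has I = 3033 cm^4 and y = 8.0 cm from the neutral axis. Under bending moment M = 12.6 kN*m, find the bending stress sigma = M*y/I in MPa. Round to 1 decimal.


Convert units:
M = 12.6 kN*m = 12600000 N*mm
y = 8.0 cm = 80 mm
I = 3033 cm^4 = 30330000 mm^4
sigma = 12600000 * 80 / 30330000
sigma = 33.2 MPa

33.2


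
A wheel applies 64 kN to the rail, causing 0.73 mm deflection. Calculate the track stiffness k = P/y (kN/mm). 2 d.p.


Track stiffness k = P / y
k = 64 / 0.73
k = 87.67 kN/mm

87.67


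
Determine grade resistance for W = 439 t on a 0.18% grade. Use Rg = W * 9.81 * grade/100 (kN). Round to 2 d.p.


Rg = W * 9.81 * grade / 100
Rg = 439 * 9.81 * 0.18 / 100
Rg = 4306.59 * 0.0018
Rg = 7.75 kN

7.75


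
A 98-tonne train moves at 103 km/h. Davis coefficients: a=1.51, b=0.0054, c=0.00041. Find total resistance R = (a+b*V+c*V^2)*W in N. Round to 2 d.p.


b*V = 0.0054 * 103 = 0.5562
c*V^2 = 0.00041 * 10609 = 4.34969
R_per_t = 1.51 + 0.5562 + 4.34969 = 6.41589 N/t
R_total = 6.41589 * 98 = 628.76 N

628.76


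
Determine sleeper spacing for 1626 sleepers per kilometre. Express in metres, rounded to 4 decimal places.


Spacing = 1000 m / number of sleepers
Spacing = 1000 / 1626
Spacing = 0.6150 m

0.6150


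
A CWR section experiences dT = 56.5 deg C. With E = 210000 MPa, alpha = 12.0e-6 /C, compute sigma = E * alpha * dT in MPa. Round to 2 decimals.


sigma = E * alpha * dT
sigma = 210000 * 12.0e-6 * 56.5
sigma = 2.52 * 56.5
sigma = 142.38 MPa

142.38


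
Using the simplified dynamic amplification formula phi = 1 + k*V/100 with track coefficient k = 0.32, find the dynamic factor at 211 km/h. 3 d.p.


phi = 1 + k * V / 100
phi = 1 + 0.32 * 211 / 100
phi = 1 + 0.6752
phi = 1.675

1.675


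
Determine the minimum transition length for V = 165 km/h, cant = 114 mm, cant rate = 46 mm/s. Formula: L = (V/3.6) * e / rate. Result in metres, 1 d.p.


Convert speed: V = 165 / 3.6 = 45.8333 m/s
L = 45.8333 * 114 / 46
L = 5225.0 / 46
L = 113.6 m

113.6


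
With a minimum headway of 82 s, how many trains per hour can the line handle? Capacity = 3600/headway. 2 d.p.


Capacity = 3600 / headway
Capacity = 3600 / 82
Capacity = 43.90 trains/hour

43.90


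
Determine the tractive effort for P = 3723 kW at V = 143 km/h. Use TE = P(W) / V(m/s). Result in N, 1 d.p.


Convert: P = 3723 kW = 3723000 W
V = 143 / 3.6 = 39.7222 m/s
TE = 3723000 / 39.7222
TE = 93725.9 N

93725.9


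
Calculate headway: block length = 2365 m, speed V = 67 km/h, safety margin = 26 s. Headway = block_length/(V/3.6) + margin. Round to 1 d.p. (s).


V = 67 / 3.6 = 18.6111 m/s
Block traversal time = 2365 / 18.6111 = 127.0746 s
Headway = 127.0746 + 26
Headway = 153.1 s

153.1


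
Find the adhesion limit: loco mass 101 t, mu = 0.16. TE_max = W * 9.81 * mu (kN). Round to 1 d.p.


TE_max = W * g * mu
TE_max = 101 * 9.81 * 0.16
TE_max = 990.81 * 0.16
TE_max = 158.5 kN

158.5


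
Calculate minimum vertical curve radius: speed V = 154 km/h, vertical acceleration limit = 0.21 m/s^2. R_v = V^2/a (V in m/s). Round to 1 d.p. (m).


Convert speed: V = 154 / 3.6 = 42.7778 m/s
V^2 = 1829.9383 m^2/s^2
R_v = 1829.9383 / 0.21
R_v = 8714.0 m

8714.0


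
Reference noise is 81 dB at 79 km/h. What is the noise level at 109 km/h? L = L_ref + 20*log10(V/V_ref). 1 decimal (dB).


V/V_ref = 109 / 79 = 1.379747
log10(1.379747) = 0.139799
20 * 0.139799 = 2.796
L = 81 + 2.796 = 83.8 dB

83.8


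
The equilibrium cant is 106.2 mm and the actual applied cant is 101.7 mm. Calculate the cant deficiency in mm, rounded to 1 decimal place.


Cant deficiency = equilibrium cant - actual cant
CD = 106.2 - 101.7
CD = 4.5 mm

4.5


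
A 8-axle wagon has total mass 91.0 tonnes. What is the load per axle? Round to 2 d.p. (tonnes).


Load per axle = total weight / number of axles
Load = 91.0 / 8
Load = 11.38 tonnes

11.38


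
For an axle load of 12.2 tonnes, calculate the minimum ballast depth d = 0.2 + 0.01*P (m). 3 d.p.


d = 0.2 + 0.01 * 12.2
d = 0.2 + 0.122
d = 0.322 m

0.322


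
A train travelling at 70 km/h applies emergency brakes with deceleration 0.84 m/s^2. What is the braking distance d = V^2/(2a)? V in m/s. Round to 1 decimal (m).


Convert speed: V = 70 / 3.6 = 19.4444 m/s
V^2 = 378.0864
d = 378.0864 / (2 * 0.84)
d = 378.0864 / 1.68
d = 225.1 m

225.1


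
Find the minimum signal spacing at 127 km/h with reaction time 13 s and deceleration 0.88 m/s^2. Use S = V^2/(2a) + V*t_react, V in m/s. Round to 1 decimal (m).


V = 127 / 3.6 = 35.2778 m/s
Braking distance = 35.2778^2 / (2*0.88) = 707.1145 m
Sighting distance = 35.2778 * 13 = 458.6111 m
S = 707.1145 + 458.6111 = 1165.7 m

1165.7


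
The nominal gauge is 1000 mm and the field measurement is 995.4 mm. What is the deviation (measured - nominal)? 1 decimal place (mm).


Deviation = measured - nominal
Deviation = 995.4 - 1000
Deviation = -4.6 mm

-4.6


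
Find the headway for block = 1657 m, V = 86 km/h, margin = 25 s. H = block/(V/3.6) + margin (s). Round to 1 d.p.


V = 86 / 3.6 = 23.8889 m/s
Block traversal time = 1657 / 23.8889 = 69.3628 s
Headway = 69.3628 + 25
Headway = 94.4 s

94.4


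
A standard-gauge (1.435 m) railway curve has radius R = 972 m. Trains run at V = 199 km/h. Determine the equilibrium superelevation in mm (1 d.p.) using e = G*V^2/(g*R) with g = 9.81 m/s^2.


Convert speed: V = 199 / 3.6 = 55.2778 m/s
Apply formula: e = 1.435 * 55.2778^2 / (9.81 * 972)
e = 1.435 * 3055.6327 / 9535.32
e = 0.459852 m = 459.9 mm

459.9


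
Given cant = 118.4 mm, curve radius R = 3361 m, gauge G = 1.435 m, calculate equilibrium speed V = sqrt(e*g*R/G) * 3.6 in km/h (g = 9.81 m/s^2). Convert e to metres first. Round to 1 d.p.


Convert cant: e = 118.4 mm = 0.1184 m
V_ms = sqrt(0.1184 * 9.81 * 3361 / 1.435)
V_ms = sqrt(2720.428532) = 52.1577 m/s
V = 52.1577 * 3.6 = 187.8 km/h

187.8


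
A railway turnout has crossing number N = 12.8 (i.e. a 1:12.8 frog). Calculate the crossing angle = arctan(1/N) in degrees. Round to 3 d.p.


1/N = 1/12.8 = 0.078125
angle = arctan(0.078125) = 0.077967 rad
angle = 0.077967 * 180/pi = 4.467 degrees

4.467


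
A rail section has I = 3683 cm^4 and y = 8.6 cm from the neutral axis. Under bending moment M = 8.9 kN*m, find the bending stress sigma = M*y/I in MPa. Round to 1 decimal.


Convert units:
M = 8.9 kN*m = 8900000 N*mm
y = 8.6 cm = 86 mm
I = 3683 cm^4 = 36830000 mm^4
sigma = 8900000 * 86 / 36830000
sigma = 20.8 MPa

20.8


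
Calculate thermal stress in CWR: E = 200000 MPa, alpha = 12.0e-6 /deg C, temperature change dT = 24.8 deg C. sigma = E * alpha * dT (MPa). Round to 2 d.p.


sigma = E * alpha * dT
sigma = 200000 * 12.0e-6 * 24.8
sigma = 2.4 * 24.8
sigma = 59.52 MPa

59.52


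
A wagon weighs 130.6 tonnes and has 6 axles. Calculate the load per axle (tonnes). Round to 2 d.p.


Load per axle = total weight / number of axles
Load = 130.6 / 6
Load = 21.77 tonnes

21.77


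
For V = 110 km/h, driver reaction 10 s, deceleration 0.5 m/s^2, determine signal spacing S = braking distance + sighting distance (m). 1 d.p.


V = 110 / 3.6 = 30.5556 m/s
Braking distance = 30.5556^2 / (2*0.5) = 933.642 m
Sighting distance = 30.5556 * 10 = 305.5556 m
S = 933.642 + 305.5556 = 1239.2 m

1239.2


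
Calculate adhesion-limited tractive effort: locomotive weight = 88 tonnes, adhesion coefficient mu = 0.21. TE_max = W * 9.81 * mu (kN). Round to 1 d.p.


TE_max = W * g * mu
TE_max = 88 * 9.81 * 0.21
TE_max = 863.28 * 0.21
TE_max = 181.3 kN

181.3


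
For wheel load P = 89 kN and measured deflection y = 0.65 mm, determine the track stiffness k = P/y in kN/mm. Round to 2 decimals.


Track stiffness k = P / y
k = 89 / 0.65
k = 136.92 kN/mm

136.92


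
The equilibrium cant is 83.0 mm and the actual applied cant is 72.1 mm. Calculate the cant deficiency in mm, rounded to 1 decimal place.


Cant deficiency = equilibrium cant - actual cant
CD = 83.0 - 72.1
CD = 10.9 mm

10.9


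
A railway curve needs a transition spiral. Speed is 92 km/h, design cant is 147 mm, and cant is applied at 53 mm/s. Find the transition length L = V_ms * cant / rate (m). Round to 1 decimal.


Convert speed: V = 92 / 3.6 = 25.5556 m/s
L = 25.5556 * 147 / 53
L = 3756.6667 / 53
L = 70.9 m

70.9


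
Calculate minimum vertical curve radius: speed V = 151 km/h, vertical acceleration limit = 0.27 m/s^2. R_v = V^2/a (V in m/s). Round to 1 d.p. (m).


Convert speed: V = 151 / 3.6 = 41.9444 m/s
V^2 = 1759.3364 m^2/s^2
R_v = 1759.3364 / 0.27
R_v = 6516.1 m

6516.1


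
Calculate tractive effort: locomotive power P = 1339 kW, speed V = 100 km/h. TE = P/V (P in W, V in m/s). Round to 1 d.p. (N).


Convert: P = 1339 kW = 1339000 W
V = 100 / 3.6 = 27.7778 m/s
TE = 1339000 / 27.7778
TE = 48204.0 N

48204.0


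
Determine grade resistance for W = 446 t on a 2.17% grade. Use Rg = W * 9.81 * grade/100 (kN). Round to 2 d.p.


Rg = W * 9.81 * grade / 100
Rg = 446 * 9.81 * 2.17 / 100
Rg = 4375.26 * 0.0217
Rg = 94.94 kN

94.94


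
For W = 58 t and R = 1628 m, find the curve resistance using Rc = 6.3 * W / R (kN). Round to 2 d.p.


Rc = 6.3 * W / R
Rc = 6.3 * 58 / 1628
Rc = 365.4 / 1628
Rc = 0.22 kN

0.22


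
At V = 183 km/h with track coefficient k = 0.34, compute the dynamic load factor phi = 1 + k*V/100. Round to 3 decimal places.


phi = 1 + k * V / 100
phi = 1 + 0.34 * 183 / 100
phi = 1 + 0.6222
phi = 1.622

1.622


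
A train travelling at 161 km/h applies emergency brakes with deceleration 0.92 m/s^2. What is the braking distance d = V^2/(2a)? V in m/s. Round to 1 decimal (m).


Convert speed: V = 161 / 3.6 = 44.7222 m/s
V^2 = 2000.0772
d = 2000.0772 / (2 * 0.92)
d = 2000.0772 / 1.84
d = 1087.0 m

1087.0


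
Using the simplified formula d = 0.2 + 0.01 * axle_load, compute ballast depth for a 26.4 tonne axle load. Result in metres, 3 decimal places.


d = 0.2 + 0.01 * 26.4
d = 0.2 + 0.264
d = 0.464 m

0.464


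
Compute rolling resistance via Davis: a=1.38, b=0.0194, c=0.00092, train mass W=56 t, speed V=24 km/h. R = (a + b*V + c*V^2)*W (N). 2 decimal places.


b*V = 0.0194 * 24 = 0.4656
c*V^2 = 0.00092 * 576 = 0.52992
R_per_t = 1.38 + 0.4656 + 0.52992 = 2.37552 N/t
R_total = 2.37552 * 56 = 133.03 N

133.03


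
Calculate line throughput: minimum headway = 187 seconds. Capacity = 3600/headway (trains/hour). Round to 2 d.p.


Capacity = 3600 / headway
Capacity = 3600 / 187
Capacity = 19.25 trains/hour

19.25


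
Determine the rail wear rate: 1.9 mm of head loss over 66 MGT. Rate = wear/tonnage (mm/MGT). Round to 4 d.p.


Wear rate = total wear / cumulative tonnage
Rate = 1.9 / 66
Rate = 0.0288 mm/MGT

0.0288


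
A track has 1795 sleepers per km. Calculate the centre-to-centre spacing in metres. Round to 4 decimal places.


Spacing = 1000 m / number of sleepers
Spacing = 1000 / 1795
Spacing = 0.5571 m

0.5571


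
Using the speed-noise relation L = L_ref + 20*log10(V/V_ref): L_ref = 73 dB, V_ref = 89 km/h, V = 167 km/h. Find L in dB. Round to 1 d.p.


V/V_ref = 167 / 89 = 1.876404
log10(1.876404) = 0.273326
20 * 0.273326 = 5.4665
L = 73 + 5.4665 = 78.5 dB

78.5


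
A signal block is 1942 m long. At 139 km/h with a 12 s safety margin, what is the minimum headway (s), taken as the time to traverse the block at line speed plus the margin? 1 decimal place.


V = 139 / 3.6 = 38.6111 m/s
Block traversal time = 1942 / 38.6111 = 50.2964 s
Headway = 50.2964 + 12
Headway = 62.3 s

62.3


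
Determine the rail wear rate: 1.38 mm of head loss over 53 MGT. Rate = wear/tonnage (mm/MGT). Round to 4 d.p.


Wear rate = total wear / cumulative tonnage
Rate = 1.38 / 53
Rate = 0.0260 mm/MGT

0.0260


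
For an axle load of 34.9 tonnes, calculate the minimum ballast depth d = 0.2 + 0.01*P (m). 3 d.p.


d = 0.2 + 0.01 * 34.9
d = 0.2 + 0.349
d = 0.549 m

0.549


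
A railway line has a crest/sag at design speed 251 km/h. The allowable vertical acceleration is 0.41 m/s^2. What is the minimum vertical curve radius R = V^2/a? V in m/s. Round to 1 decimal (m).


Convert speed: V = 251 / 3.6 = 69.7222 m/s
V^2 = 4861.1883 m^2/s^2
R_v = 4861.1883 / 0.41
R_v = 11856.6 m

11856.6


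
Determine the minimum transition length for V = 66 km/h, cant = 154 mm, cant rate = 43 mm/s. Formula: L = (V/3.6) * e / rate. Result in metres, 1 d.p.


Convert speed: V = 66 / 3.6 = 18.3333 m/s
L = 18.3333 * 154 / 43
L = 2823.3333 / 43
L = 65.7 m

65.7


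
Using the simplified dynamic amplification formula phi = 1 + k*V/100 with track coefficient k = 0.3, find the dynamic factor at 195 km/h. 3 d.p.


phi = 1 + k * V / 100
phi = 1 + 0.3 * 195 / 100
phi = 1 + 0.585
phi = 1.585

1.585


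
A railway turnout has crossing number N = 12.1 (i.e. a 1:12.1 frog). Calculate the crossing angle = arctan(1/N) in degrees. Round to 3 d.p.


1/N = 1/12.1 = 0.082645
angle = arctan(0.082645) = 0.082457 rad
angle = 0.082457 * 180/pi = 4.724 degrees

4.724


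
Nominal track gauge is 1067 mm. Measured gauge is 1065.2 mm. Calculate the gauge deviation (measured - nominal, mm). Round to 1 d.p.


Deviation = measured - nominal
Deviation = 1065.2 - 1067
Deviation = -1.8 mm

-1.8


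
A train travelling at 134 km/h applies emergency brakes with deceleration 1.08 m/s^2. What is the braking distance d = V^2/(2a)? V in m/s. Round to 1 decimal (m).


Convert speed: V = 134 / 3.6 = 37.2222 m/s
V^2 = 1385.4938
d = 1385.4938 / (2 * 1.08)
d = 1385.4938 / 2.16
d = 641.4 m

641.4


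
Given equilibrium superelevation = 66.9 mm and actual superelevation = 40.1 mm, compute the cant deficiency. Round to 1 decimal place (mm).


Cant deficiency = equilibrium cant - actual cant
CD = 66.9 - 40.1
CD = 26.8 mm

26.8


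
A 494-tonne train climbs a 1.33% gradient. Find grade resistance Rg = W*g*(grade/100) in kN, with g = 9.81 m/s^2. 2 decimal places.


Rg = W * 9.81 * grade / 100
Rg = 494 * 9.81 * 1.33 / 100
Rg = 4846.14 * 0.0133
Rg = 64.45 kN

64.45


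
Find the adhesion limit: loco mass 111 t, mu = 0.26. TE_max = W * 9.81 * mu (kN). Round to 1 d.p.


TE_max = W * g * mu
TE_max = 111 * 9.81 * 0.26
TE_max = 1088.91 * 0.26
TE_max = 283.1 kN

283.1


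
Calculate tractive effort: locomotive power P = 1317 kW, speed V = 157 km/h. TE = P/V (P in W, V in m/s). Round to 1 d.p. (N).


Convert: P = 1317 kW = 1317000 W
V = 157 / 3.6 = 43.6111 m/s
TE = 1317000 / 43.6111
TE = 30198.7 N

30198.7


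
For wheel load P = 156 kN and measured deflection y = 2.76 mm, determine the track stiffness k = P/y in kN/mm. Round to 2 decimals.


Track stiffness k = P / y
k = 156 / 2.76
k = 56.52 kN/mm

56.52


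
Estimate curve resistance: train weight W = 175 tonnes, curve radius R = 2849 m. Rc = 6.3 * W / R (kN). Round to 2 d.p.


Rc = 6.3 * W / R
Rc = 6.3 * 175 / 2849
Rc = 1102.5 / 2849
Rc = 0.39 kN

0.39


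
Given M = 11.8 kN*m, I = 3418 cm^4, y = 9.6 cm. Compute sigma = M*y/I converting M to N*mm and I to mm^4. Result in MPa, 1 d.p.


Convert units:
M = 11.8 kN*m = 11800000 N*mm
y = 9.6 cm = 96 mm
I = 3418 cm^4 = 34180000 mm^4
sigma = 11800000 * 96 / 34180000
sigma = 33.1 MPa

33.1


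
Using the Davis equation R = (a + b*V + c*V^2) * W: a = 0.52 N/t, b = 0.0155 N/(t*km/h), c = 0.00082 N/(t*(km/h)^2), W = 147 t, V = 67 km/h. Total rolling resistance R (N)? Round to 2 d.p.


b*V = 0.0155 * 67 = 1.0385
c*V^2 = 0.00082 * 4489 = 3.68098
R_per_t = 0.52 + 1.0385 + 3.68098 = 5.23948 N/t
R_total = 5.23948 * 147 = 770.20 N

770.20


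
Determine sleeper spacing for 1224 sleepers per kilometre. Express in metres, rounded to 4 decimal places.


Spacing = 1000 m / number of sleepers
Spacing = 1000 / 1224
Spacing = 0.8170 m

0.8170


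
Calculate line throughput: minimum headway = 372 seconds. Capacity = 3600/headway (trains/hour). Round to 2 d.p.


Capacity = 3600 / headway
Capacity = 3600 / 372
Capacity = 9.68 trains/hour

9.68


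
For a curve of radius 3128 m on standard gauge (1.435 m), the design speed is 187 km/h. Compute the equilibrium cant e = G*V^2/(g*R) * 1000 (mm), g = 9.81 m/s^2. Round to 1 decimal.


Convert speed: V = 187 / 3.6 = 51.9444 m/s
Apply formula: e = 1.435 * 51.9444^2 / (9.81 * 3128)
e = 1.435 * 2698.2253 / 30685.68
e = 0.126181 m = 126.2 mm

126.2


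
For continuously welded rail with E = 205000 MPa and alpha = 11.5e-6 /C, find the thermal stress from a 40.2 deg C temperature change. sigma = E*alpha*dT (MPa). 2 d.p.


sigma = E * alpha * dT
sigma = 205000 * 11.5e-6 * 40.2
sigma = 2.3575 * 40.2
sigma = 94.77 MPa

94.77


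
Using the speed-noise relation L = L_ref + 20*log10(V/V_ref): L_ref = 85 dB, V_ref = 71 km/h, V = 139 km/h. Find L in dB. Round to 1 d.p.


V/V_ref = 139 / 71 = 1.957746
log10(1.957746) = 0.291756
20 * 0.291756 = 5.8351
L = 85 + 5.8351 = 90.8 dB

90.8


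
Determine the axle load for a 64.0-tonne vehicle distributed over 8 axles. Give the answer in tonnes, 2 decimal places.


Load per axle = total weight / number of axles
Load = 64.0 / 8
Load = 8.00 tonnes

8.00


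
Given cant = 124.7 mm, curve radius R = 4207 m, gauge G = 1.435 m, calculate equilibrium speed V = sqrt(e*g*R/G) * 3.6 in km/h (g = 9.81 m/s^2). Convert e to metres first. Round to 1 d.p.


Convert cant: e = 124.7 mm = 0.1247 m
V_ms = sqrt(0.1247 * 9.81 * 4207 / 1.435)
V_ms = sqrt(3586.378083) = 59.8864 m/s
V = 59.8864 * 3.6 = 215.6 km/h

215.6


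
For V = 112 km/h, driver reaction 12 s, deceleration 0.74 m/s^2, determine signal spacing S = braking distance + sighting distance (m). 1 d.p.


V = 112 / 3.6 = 31.1111 m/s
Braking distance = 31.1111^2 / (2*0.74) = 653.9873 m
Sighting distance = 31.1111 * 12 = 373.3333 m
S = 653.9873 + 373.3333 = 1027.3 m

1027.3


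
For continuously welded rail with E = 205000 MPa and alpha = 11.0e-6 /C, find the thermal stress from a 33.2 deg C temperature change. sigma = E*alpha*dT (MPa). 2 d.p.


sigma = E * alpha * dT
sigma = 205000 * 11.0e-6 * 33.2
sigma = 2.255 * 33.2
sigma = 74.87 MPa

74.87


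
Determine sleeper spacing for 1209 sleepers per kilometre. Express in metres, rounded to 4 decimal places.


Spacing = 1000 m / number of sleepers
Spacing = 1000 / 1209
Spacing = 0.8271 m

0.8271


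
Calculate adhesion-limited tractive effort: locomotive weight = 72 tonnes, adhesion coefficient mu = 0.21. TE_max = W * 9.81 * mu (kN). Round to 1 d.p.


TE_max = W * g * mu
TE_max = 72 * 9.81 * 0.21
TE_max = 706.32 * 0.21
TE_max = 148.3 kN

148.3


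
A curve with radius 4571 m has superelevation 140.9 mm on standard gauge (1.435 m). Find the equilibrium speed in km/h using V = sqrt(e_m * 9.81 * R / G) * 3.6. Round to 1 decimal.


Convert cant: e = 140.9 mm = 0.1409 m
V_ms = sqrt(0.1409 * 9.81 * 4571 / 1.435)
V_ms = sqrt(4402.905059) = 66.3544 m/s
V = 66.3544 * 3.6 = 238.9 km/h

238.9


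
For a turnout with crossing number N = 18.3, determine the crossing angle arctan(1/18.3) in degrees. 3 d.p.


1/N = 1/18.3 = 0.054645
angle = arctan(0.054645) = 0.054591 rad
angle = 0.054591 * 180/pi = 3.128 degrees

3.128


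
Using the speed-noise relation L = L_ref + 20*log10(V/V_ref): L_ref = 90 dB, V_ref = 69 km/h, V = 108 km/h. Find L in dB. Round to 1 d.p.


V/V_ref = 108 / 69 = 1.565217
log10(1.565217) = 0.194575
20 * 0.194575 = 3.8915
L = 90 + 3.8915 = 93.9 dB

93.9


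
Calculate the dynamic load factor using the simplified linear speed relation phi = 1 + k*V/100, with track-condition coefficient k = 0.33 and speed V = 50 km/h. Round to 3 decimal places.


phi = 1 + k * V / 100
phi = 1 + 0.33 * 50 / 100
phi = 1 + 0.165
phi = 1.165

1.165


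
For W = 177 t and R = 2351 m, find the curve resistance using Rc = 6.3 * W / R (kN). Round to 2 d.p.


Rc = 6.3 * W / R
Rc = 6.3 * 177 / 2351
Rc = 1115.1 / 2351
Rc = 0.47 kN

0.47


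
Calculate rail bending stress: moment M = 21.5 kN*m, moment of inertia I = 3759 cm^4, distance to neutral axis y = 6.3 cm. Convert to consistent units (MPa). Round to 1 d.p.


Convert units:
M = 21.5 kN*m = 21500000 N*mm
y = 6.3 cm = 63 mm
I = 3759 cm^4 = 37590000 mm^4
sigma = 21500000 * 63 / 37590000
sigma = 36.0 MPa

36.0


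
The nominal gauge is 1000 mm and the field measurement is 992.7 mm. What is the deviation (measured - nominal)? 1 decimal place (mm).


Deviation = measured - nominal
Deviation = 992.7 - 1000
Deviation = -7.3 mm

-7.3


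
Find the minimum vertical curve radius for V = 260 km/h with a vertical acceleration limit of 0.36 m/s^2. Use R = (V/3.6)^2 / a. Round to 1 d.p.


Convert speed: V = 260 / 3.6 = 72.2222 m/s
V^2 = 5216.0494 m^2/s^2
R_v = 5216.0494 / 0.36
R_v = 14489.0 m

14489.0


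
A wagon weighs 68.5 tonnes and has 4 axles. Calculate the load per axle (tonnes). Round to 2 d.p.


Load per axle = total weight / number of axles
Load = 68.5 / 4
Load = 17.13 tonnes

17.13


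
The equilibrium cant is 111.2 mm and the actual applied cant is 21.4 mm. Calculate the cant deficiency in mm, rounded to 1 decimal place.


Cant deficiency = equilibrium cant - actual cant
CD = 111.2 - 21.4
CD = 89.8 mm

89.8


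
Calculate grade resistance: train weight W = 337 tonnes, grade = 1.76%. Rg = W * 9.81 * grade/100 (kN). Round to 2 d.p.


Rg = W * 9.81 * grade / 100
Rg = 337 * 9.81 * 1.76 / 100
Rg = 3305.97 * 0.0176
Rg = 58.19 kN

58.19


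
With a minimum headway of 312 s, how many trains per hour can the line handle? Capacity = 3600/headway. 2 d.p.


Capacity = 3600 / headway
Capacity = 3600 / 312
Capacity = 11.54 trains/hour

11.54


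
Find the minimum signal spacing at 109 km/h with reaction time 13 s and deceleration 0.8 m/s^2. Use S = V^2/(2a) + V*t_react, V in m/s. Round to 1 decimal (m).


V = 109 / 3.6 = 30.2778 m/s
Braking distance = 30.2778^2 / (2*0.8) = 572.9649 m
Sighting distance = 30.2778 * 13 = 393.6111 m
S = 572.9649 + 393.6111 = 966.6 m

966.6


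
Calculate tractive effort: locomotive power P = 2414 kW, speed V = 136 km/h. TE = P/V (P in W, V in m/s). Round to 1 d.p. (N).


Convert: P = 2414 kW = 2414000 W
V = 136 / 3.6 = 37.7778 m/s
TE = 2414000 / 37.7778
TE = 63900.0 N

63900.0


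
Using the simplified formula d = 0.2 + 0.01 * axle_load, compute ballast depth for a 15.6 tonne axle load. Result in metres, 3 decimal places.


d = 0.2 + 0.01 * 15.6
d = 0.2 + 0.156
d = 0.356 m

0.356


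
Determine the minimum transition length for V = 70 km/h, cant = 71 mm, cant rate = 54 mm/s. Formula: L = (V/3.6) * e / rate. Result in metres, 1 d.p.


Convert speed: V = 70 / 3.6 = 19.4444 m/s
L = 19.4444 * 71 / 54
L = 1380.5556 / 54
L = 25.6 m

25.6


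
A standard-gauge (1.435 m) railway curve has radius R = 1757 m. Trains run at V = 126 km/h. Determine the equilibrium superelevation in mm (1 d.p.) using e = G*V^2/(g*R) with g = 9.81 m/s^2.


Convert speed: V = 126 / 3.6 = 35.0 m/s
Apply formula: e = 1.435 * 35.0^2 / (9.81 * 1757)
e = 1.435 * 1225.0 / 17236.17
e = 0.101988 m = 102.0 mm

102.0


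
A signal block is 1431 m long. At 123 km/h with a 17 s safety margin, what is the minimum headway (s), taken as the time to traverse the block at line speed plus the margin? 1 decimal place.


V = 123 / 3.6 = 34.1667 m/s
Block traversal time = 1431 / 34.1667 = 41.8829 s
Headway = 41.8829 + 17
Headway = 58.9 s

58.9


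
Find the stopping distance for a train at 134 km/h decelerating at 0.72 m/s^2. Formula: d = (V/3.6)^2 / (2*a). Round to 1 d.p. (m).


Convert speed: V = 134 / 3.6 = 37.2222 m/s
V^2 = 1385.4938
d = 1385.4938 / (2 * 0.72)
d = 1385.4938 / 1.44
d = 962.1 m

962.1


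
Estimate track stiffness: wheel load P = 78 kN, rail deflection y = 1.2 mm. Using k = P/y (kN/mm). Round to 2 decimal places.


Track stiffness k = P / y
k = 78 / 1.2
k = 65.00 kN/mm

65.00


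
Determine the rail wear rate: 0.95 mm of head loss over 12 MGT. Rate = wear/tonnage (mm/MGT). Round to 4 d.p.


Wear rate = total wear / cumulative tonnage
Rate = 0.95 / 12
Rate = 0.0792 mm/MGT

0.0792


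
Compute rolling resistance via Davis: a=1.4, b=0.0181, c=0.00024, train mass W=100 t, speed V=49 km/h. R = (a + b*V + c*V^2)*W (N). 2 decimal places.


b*V = 0.0181 * 49 = 0.8869
c*V^2 = 0.00024 * 2401 = 0.57624
R_per_t = 1.4 + 0.8869 + 0.57624 = 2.86314 N/t
R_total = 2.86314 * 100 = 286.31 N

286.31


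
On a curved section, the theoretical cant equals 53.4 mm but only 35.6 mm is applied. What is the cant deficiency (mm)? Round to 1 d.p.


Cant deficiency = equilibrium cant - actual cant
CD = 53.4 - 35.6
CD = 17.8 mm

17.8


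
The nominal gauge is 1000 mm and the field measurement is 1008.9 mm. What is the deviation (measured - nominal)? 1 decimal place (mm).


Deviation = measured - nominal
Deviation = 1008.9 - 1000
Deviation = 8.9 mm

8.9


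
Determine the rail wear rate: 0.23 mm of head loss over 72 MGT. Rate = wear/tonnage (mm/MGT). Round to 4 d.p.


Wear rate = total wear / cumulative tonnage
Rate = 0.23 / 72
Rate = 0.0032 mm/MGT

0.0032


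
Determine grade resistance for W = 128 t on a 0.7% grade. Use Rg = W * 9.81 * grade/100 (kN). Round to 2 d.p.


Rg = W * 9.81 * grade / 100
Rg = 128 * 9.81 * 0.7 / 100
Rg = 1255.68 * 0.007
Rg = 8.79 kN

8.79


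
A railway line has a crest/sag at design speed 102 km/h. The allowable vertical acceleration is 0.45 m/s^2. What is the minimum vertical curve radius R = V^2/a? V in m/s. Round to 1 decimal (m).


Convert speed: V = 102 / 3.6 = 28.3333 m/s
V^2 = 802.7778 m^2/s^2
R_v = 802.7778 / 0.45
R_v = 1784.0 m

1784.0


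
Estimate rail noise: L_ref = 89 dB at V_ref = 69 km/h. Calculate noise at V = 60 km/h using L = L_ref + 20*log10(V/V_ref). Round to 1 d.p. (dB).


V/V_ref = 60 / 69 = 0.869565
log10(0.869565) = -0.060698
20 * -0.060698 = -1.214
L = 89 + -1.214 = 87.8 dB

87.8


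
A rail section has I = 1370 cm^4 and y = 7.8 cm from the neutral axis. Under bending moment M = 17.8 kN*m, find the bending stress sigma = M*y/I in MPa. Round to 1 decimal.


Convert units:
M = 17.8 kN*m = 17800000 N*mm
y = 7.8 cm = 78 mm
I = 1370 cm^4 = 13700000 mm^4
sigma = 17800000 * 78 / 13700000
sigma = 101.3 MPa

101.3


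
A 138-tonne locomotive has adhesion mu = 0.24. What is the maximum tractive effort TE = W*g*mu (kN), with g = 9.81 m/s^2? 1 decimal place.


TE_max = W * g * mu
TE_max = 138 * 9.81 * 0.24
TE_max = 1353.78 * 0.24
TE_max = 324.9 kN

324.9


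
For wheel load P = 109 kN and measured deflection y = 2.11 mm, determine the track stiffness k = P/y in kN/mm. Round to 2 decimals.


Track stiffness k = P / y
k = 109 / 2.11
k = 51.66 kN/mm

51.66


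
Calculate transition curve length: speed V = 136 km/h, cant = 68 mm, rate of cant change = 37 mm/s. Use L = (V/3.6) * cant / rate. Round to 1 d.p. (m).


Convert speed: V = 136 / 3.6 = 37.7778 m/s
L = 37.7778 * 68 / 37
L = 2568.8889 / 37
L = 69.4 m

69.4


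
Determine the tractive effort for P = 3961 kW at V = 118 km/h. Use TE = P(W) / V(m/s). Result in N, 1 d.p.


Convert: P = 3961 kW = 3961000 W
V = 118 / 3.6 = 32.7778 m/s
TE = 3961000 / 32.7778
TE = 120844.1 N

120844.1


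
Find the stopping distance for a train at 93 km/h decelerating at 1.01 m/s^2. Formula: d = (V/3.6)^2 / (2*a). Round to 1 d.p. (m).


Convert speed: V = 93 / 3.6 = 25.8333 m/s
V^2 = 667.3611
d = 667.3611 / (2 * 1.01)
d = 667.3611 / 2.02
d = 330.4 m

330.4


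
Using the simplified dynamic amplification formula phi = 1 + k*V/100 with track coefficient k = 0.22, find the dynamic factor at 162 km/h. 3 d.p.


phi = 1 + k * V / 100
phi = 1 + 0.22 * 162 / 100
phi = 1 + 0.3564
phi = 1.356

1.356


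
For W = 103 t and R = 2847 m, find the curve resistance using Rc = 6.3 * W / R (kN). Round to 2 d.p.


Rc = 6.3 * W / R
Rc = 6.3 * 103 / 2847
Rc = 648.9 / 2847
Rc = 0.23 kN

0.23


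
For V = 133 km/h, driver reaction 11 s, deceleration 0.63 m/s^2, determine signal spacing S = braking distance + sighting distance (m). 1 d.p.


V = 133 / 3.6 = 36.9444 m/s
Braking distance = 36.9444^2 / (2*0.63) = 1083.2476 m
Sighting distance = 36.9444 * 11 = 406.3889 m
S = 1083.2476 + 406.3889 = 1489.6 m

1489.6


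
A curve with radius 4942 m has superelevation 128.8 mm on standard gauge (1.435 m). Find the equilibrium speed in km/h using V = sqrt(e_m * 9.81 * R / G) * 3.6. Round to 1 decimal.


Convert cant: e = 128.8 mm = 0.1288 m
V_ms = sqrt(0.1288 * 9.81 * 4942 / 1.435)
V_ms = sqrt(4351.467161) = 65.9657 m/s
V = 65.9657 * 3.6 = 237.5 km/h

237.5


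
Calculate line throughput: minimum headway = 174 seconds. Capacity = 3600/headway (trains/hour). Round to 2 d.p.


Capacity = 3600 / headway
Capacity = 3600 / 174
Capacity = 20.69 trains/hour

20.69


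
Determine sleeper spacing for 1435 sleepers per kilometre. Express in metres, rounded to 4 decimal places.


Spacing = 1000 m / number of sleepers
Spacing = 1000 / 1435
Spacing = 0.6969 m

0.6969


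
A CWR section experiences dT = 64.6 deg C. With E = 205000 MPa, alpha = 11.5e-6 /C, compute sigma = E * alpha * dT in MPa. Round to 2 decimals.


sigma = E * alpha * dT
sigma = 205000 * 11.5e-6 * 64.6
sigma = 2.3575 * 64.6
sigma = 152.29 MPa

152.29


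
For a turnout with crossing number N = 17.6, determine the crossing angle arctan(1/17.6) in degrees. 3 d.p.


1/N = 1/17.6 = 0.056818
angle = arctan(0.056818) = 0.056757 rad
angle = 0.056757 * 180/pi = 3.252 degrees

3.252


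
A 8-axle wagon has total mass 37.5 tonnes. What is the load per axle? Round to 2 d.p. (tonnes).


Load per axle = total weight / number of axles
Load = 37.5 / 8
Load = 4.69 tonnes

4.69


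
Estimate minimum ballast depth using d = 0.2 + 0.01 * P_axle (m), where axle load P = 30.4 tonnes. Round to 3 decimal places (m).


d = 0.2 + 0.01 * 30.4
d = 0.2 + 0.304
d = 0.504 m

0.504


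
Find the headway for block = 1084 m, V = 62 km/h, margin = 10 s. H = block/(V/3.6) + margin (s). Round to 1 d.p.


V = 62 / 3.6 = 17.2222 m/s
Block traversal time = 1084 / 17.2222 = 62.9419 s
Headway = 62.9419 + 10
Headway = 72.9 s

72.9


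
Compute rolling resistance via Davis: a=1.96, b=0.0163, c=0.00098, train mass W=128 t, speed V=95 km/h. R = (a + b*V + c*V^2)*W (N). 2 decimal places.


b*V = 0.0163 * 95 = 1.5485
c*V^2 = 0.00098 * 9025 = 8.8445
R_per_t = 1.96 + 1.5485 + 8.8445 = 12.353 N/t
R_total = 12.353 * 128 = 1581.18 N

1581.18


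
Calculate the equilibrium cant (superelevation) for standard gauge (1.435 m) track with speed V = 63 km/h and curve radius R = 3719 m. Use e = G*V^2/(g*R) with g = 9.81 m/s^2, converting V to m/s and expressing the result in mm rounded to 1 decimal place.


Convert speed: V = 63 / 3.6 = 17.5 m/s
Apply formula: e = 1.435 * 17.5^2 / (9.81 * 3719)
e = 1.435 * 306.25 / 36483.39
e = 0.012046 m = 12.0 mm

12.0


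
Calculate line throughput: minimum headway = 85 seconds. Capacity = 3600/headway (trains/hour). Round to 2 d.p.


Capacity = 3600 / headway
Capacity = 3600 / 85
Capacity = 42.35 trains/hour

42.35


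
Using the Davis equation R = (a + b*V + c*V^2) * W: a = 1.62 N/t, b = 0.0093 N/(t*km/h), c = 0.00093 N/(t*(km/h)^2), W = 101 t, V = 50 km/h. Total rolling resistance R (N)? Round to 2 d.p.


b*V = 0.0093 * 50 = 0.465
c*V^2 = 0.00093 * 2500 = 2.325
R_per_t = 1.62 + 0.465 + 2.325 = 4.41 N/t
R_total = 4.41 * 101 = 445.41 N

445.41


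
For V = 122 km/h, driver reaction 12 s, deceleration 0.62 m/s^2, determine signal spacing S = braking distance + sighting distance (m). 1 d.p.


V = 122 / 3.6 = 33.8889 m/s
Braking distance = 33.8889^2 / (2*0.62) = 926.1748 m
Sighting distance = 33.8889 * 12 = 406.6667 m
S = 926.1748 + 406.6667 = 1332.8 m

1332.8


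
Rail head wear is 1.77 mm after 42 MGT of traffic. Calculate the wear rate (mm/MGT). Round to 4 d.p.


Wear rate = total wear / cumulative tonnage
Rate = 1.77 / 42
Rate = 0.0421 mm/MGT

0.0421


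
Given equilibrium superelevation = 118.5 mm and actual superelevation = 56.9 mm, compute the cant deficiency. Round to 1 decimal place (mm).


Cant deficiency = equilibrium cant - actual cant
CD = 118.5 - 56.9
CD = 61.6 mm

61.6
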